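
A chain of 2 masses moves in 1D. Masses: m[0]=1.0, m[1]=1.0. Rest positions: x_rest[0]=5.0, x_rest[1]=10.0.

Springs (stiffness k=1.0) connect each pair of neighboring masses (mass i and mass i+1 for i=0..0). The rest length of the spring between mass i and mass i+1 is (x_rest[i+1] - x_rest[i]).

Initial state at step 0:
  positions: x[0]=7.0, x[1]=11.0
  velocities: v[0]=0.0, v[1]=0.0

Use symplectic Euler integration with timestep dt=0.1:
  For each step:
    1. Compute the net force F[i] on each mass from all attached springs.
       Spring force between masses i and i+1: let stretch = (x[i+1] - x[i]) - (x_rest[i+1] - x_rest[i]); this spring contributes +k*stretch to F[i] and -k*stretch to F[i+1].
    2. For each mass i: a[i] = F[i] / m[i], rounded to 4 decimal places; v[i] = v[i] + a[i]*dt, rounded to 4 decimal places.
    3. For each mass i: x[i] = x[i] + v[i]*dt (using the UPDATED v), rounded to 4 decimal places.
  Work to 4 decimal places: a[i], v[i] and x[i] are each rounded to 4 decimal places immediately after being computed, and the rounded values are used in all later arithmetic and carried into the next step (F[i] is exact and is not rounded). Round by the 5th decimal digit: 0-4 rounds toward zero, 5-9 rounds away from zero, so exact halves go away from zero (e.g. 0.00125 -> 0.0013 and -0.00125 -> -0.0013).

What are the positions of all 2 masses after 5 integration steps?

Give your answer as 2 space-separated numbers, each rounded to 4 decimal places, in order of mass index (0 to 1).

Step 0: x=[7.0000 11.0000] v=[0.0000 0.0000]
Step 1: x=[6.9900 11.0100] v=[-0.1000 0.1000]
Step 2: x=[6.9702 11.0298] v=[-0.1980 0.1980]
Step 3: x=[6.9410 11.0590] v=[-0.2920 0.2920]
Step 4: x=[6.9030 11.0970] v=[-0.3802 0.3802]
Step 5: x=[6.8569 11.1431] v=[-0.4608 0.4608]

Answer: 6.8569 11.1431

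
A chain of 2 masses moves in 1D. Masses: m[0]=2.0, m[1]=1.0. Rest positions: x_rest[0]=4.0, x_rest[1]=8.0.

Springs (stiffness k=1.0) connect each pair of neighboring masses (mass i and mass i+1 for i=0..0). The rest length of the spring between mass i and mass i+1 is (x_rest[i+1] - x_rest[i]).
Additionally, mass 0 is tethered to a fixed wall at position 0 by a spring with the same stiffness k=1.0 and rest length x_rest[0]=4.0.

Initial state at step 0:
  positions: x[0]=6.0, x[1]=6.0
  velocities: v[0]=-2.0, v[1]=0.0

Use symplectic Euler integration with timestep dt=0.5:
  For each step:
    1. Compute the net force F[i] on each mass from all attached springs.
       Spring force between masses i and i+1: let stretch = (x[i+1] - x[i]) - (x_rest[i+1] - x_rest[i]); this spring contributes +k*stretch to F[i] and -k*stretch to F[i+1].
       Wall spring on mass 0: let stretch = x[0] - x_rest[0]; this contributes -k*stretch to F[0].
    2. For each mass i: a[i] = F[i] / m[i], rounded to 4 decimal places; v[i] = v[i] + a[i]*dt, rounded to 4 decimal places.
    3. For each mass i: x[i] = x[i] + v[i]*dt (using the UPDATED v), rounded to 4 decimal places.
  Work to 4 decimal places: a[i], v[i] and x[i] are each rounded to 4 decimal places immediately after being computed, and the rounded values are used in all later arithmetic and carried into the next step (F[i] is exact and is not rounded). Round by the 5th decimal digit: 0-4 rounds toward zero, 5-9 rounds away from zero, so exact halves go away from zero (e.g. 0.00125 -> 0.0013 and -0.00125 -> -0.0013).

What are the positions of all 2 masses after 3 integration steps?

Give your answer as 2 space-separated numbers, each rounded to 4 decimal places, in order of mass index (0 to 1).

Step 0: x=[6.0000 6.0000] v=[-2.0000 0.0000]
Step 1: x=[4.2500 7.0000] v=[-3.5000 2.0000]
Step 2: x=[2.3125 8.3125] v=[-3.8750 2.6250]
Step 3: x=[0.8360 9.1250] v=[-2.9531 1.6250]

Answer: 0.8360 9.1250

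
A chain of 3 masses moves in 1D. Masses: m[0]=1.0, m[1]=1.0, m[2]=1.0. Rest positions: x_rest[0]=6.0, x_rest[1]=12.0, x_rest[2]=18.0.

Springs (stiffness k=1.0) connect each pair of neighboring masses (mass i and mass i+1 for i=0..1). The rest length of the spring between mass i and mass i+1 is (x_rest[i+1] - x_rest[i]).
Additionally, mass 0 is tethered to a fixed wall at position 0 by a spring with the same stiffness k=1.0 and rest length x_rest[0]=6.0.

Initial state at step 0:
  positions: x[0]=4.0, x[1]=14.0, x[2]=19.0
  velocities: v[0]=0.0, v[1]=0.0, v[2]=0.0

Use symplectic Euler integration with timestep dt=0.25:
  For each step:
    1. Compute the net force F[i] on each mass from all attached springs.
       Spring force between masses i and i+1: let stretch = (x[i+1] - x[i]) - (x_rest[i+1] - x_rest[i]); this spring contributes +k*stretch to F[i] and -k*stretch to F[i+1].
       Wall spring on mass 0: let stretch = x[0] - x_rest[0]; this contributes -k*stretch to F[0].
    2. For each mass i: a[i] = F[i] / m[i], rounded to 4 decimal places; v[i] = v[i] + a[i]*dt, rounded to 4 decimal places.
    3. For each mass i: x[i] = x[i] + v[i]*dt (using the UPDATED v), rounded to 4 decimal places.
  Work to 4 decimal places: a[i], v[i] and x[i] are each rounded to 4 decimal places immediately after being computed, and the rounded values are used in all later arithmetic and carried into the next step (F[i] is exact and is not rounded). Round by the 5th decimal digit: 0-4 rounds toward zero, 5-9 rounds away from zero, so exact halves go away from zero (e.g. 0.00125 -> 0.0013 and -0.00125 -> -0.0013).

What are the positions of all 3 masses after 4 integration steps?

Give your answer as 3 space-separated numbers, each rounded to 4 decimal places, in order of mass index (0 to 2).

Step 0: x=[4.0000 14.0000 19.0000] v=[0.0000 0.0000 0.0000]
Step 1: x=[4.3750 13.6875 19.0625] v=[1.5000 -1.2500 0.2500]
Step 2: x=[5.0586 13.1289 19.1641] v=[2.7344 -2.2344 0.4063]
Step 3: x=[5.9304 12.4431 19.2635] v=[3.4873 -2.7432 0.3975]
Step 4: x=[6.8386 11.7765 19.3116] v=[3.6329 -2.6663 0.1924]

Answer: 6.8386 11.7765 19.3116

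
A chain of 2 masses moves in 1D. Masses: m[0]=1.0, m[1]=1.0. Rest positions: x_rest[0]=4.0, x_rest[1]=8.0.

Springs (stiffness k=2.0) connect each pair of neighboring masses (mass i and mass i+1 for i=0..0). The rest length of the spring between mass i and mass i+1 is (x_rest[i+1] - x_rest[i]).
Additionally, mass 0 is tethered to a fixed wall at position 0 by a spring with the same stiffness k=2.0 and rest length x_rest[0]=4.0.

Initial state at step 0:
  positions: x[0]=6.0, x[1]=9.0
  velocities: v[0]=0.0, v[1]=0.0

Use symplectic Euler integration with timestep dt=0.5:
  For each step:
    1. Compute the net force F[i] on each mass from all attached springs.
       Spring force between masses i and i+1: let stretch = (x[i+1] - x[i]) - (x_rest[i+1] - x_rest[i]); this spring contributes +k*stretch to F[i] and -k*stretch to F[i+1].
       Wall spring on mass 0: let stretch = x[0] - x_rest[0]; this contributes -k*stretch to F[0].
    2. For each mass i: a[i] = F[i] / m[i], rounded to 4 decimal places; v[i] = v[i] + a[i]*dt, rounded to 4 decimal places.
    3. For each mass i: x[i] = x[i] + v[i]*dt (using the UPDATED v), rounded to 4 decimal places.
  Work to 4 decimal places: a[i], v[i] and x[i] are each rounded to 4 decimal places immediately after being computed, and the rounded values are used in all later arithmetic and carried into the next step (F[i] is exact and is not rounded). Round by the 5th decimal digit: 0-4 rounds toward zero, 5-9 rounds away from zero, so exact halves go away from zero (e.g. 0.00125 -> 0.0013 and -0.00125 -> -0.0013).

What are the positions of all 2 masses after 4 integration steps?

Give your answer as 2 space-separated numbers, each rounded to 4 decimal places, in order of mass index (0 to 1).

Step 0: x=[6.0000 9.0000] v=[0.0000 0.0000]
Step 1: x=[4.5000 9.5000] v=[-3.0000 1.0000]
Step 2: x=[3.2500 9.5000] v=[-2.5000 0.0000]
Step 3: x=[3.5000 8.3750] v=[0.5000 -2.2500]
Step 4: x=[4.4375 6.8125] v=[1.8750 -3.1250]

Answer: 4.4375 6.8125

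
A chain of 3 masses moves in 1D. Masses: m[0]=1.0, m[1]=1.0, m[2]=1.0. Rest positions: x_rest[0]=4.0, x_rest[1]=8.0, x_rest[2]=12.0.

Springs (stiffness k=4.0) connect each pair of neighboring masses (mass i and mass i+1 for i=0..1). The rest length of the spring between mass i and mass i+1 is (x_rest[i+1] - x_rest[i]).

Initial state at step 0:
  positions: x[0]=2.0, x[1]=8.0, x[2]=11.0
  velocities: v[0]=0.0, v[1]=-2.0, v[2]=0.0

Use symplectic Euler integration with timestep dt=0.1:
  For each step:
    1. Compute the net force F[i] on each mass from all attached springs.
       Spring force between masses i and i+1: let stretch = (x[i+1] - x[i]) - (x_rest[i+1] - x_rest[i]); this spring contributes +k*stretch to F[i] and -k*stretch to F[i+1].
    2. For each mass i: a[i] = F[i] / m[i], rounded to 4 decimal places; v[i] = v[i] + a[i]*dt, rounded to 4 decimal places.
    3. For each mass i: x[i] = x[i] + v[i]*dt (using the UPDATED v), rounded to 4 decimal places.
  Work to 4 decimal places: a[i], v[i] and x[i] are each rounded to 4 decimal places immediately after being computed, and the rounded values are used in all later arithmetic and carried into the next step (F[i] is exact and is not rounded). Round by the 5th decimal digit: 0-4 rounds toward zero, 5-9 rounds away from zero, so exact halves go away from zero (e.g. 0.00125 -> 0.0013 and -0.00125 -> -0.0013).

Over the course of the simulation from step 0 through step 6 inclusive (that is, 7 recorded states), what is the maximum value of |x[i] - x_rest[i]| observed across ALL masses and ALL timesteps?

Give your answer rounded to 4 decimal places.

Answer: 2.3875

Derivation:
Step 0: x=[2.0000 8.0000 11.0000] v=[0.0000 -2.0000 0.0000]
Step 1: x=[2.0800 7.6800 11.0400] v=[0.8000 -3.2000 0.4000]
Step 2: x=[2.2240 7.2704 11.1056] v=[1.4400 -4.0960 0.6560]
Step 3: x=[2.4099 6.8124 11.1778] v=[1.8586 -4.5805 0.7219]
Step 4: x=[2.6119 6.3529 11.2354] v=[2.0196 -4.5953 0.5757]
Step 5: x=[2.8035 5.9390 11.2577] v=[1.9160 -4.1387 0.2227]
Step 6: x=[2.9605 5.6125 11.2272] v=[1.5702 -3.2654 -0.3048]
Max displacement = 2.3875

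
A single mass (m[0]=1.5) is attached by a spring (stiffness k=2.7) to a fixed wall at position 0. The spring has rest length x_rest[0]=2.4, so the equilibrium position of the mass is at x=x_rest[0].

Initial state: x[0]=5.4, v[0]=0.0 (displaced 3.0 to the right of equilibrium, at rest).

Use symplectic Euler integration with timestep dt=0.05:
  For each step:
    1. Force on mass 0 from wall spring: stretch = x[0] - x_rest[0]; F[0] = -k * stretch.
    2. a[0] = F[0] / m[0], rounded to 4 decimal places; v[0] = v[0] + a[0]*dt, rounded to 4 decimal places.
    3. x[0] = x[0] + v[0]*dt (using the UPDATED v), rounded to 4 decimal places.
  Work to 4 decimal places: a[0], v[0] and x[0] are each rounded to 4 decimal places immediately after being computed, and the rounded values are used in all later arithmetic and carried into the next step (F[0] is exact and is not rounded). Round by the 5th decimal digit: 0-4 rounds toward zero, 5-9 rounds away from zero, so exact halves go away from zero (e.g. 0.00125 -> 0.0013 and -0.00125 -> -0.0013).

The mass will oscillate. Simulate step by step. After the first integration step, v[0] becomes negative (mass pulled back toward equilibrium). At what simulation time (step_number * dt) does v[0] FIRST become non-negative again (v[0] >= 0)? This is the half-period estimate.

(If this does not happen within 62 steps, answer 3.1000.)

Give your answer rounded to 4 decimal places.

Answer: 2.3500

Derivation:
Step 0: x=[5.4000] v=[0.0000]
Step 1: x=[5.3865] v=[-0.2700]
Step 2: x=[5.3596] v=[-0.5388]
Step 3: x=[5.3193] v=[-0.8052]
Step 4: x=[5.2659] v=[-1.0679]
Step 5: x=[5.1996] v=[-1.3258]
Step 6: x=[5.1207] v=[-1.5778]
Step 7: x=[5.0296] v=[-1.8227]
Step 8: x=[4.9266] v=[-2.0594]
Step 9: x=[4.8123] v=[-2.2868]
Step 10: x=[4.6871] v=[-2.5039]
Step 11: x=[4.5516] v=[-2.7097]
Step 12: x=[4.4064] v=[-2.9033]
Step 13: x=[4.2522] v=[-3.0839]
Step 14: x=[4.0897] v=[-3.2506]
Step 15: x=[3.9196] v=[-3.4027]
Step 16: x=[3.7426] v=[-3.5395]
Step 17: x=[3.5596] v=[-3.6603]
Step 18: x=[3.3714] v=[-3.7647]
Step 19: x=[3.1788] v=[-3.8521]
Step 20: x=[2.9827] v=[-3.9222]
Step 21: x=[2.7840] v=[-3.9746]
Step 22: x=[2.5835] v=[-4.0092]
Step 23: x=[2.3822] v=[-4.0257]
Step 24: x=[2.1810] v=[-4.0241]
Step 25: x=[1.9808] v=[-4.0044]
Step 26: x=[1.7825] v=[-3.9667]
Step 27: x=[1.5869] v=[-3.9111]
Step 28: x=[1.3950] v=[-3.8379]
Step 29: x=[1.2076] v=[-3.7475]
Step 30: x=[1.0256] v=[-3.6402]
Step 31: x=[0.8498] v=[-3.5165]
Step 32: x=[0.6810] v=[-3.3770]
Step 33: x=[0.5199] v=[-3.2223]
Step 34: x=[0.3672] v=[-3.0531]
Step 35: x=[0.2237] v=[-2.8702]
Step 36: x=[0.0900] v=[-2.6743]
Step 37: x=[-0.0333] v=[-2.4664]
Step 38: x=[-0.1457] v=[-2.2474]
Step 39: x=[-0.2466] v=[-2.0183]
Step 40: x=[-0.3356] v=[-1.7801]
Step 41: x=[-0.4123] v=[-1.5339]
Step 42: x=[-0.4763] v=[-1.2808]
Step 43: x=[-0.5274] v=[-1.0219]
Step 44: x=[-0.5653] v=[-0.7584]
Step 45: x=[-0.5899] v=[-0.4915]
Step 46: x=[-0.6010] v=[-0.2224]
Step 47: x=[-0.5986] v=[0.0477]
First v>=0 after going negative at step 47, time=2.3500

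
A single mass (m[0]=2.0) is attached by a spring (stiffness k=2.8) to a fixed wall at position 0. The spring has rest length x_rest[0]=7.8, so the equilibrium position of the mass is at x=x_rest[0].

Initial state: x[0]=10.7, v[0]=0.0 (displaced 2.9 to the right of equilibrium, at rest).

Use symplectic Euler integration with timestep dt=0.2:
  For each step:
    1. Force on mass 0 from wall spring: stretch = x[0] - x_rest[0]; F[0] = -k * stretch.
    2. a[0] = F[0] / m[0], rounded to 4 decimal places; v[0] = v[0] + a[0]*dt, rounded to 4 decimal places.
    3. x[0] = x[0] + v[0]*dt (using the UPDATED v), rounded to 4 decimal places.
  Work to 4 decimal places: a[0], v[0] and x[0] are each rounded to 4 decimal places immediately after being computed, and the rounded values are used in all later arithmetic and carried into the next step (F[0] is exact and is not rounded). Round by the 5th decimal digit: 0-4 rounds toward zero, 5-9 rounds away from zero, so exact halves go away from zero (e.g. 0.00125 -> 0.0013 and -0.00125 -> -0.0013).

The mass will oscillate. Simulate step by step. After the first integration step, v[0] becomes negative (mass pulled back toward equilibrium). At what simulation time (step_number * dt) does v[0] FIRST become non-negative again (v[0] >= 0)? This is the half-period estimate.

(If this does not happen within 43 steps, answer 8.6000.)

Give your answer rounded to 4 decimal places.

Answer: 2.8000

Derivation:
Step 0: x=[10.7000] v=[0.0000]
Step 1: x=[10.5376] v=[-0.8120]
Step 2: x=[10.2219] v=[-1.5785]
Step 3: x=[9.7706] v=[-2.2566]
Step 4: x=[9.2089] v=[-2.8084]
Step 5: x=[8.5683] v=[-3.2029]
Step 6: x=[7.8847] v=[-3.4180]
Step 7: x=[7.1964] v=[-3.4417]
Step 8: x=[6.5419] v=[-3.2727]
Step 9: x=[5.9578] v=[-2.9204]
Step 10: x=[5.4769] v=[-2.4046]
Step 11: x=[5.1261] v=[-1.7541]
Step 12: x=[4.9250] v=[-1.0054]
Step 13: x=[4.8849] v=[-0.2004]
Step 14: x=[5.0081] v=[0.6158]
First v>=0 after going negative at step 14, time=2.8000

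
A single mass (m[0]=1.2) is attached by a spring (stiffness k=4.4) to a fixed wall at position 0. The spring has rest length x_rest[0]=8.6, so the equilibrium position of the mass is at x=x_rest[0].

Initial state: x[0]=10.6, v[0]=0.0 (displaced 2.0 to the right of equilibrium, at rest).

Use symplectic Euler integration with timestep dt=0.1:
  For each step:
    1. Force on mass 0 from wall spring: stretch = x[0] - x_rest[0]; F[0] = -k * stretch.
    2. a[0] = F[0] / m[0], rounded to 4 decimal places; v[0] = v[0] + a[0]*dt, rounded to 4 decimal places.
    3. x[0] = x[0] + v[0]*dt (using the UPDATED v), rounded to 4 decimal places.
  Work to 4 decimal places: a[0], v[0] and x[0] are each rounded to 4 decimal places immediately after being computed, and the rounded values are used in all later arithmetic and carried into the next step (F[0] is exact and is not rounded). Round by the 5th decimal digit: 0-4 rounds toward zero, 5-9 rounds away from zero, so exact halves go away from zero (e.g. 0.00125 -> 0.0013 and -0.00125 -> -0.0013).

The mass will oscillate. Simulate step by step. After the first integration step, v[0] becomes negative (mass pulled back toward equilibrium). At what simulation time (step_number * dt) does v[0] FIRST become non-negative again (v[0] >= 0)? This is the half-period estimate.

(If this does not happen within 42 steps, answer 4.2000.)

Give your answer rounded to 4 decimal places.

Answer: 1.7000

Derivation:
Step 0: x=[10.6000] v=[0.0000]
Step 1: x=[10.5267] v=[-0.7333]
Step 2: x=[10.3827] v=[-1.4398]
Step 3: x=[10.1734] v=[-2.0935]
Step 4: x=[9.9064] v=[-2.6704]
Step 5: x=[9.5915] v=[-3.1494]
Step 6: x=[9.2402] v=[-3.5130]
Step 7: x=[8.8654] v=[-3.7477]
Step 8: x=[8.4809] v=[-3.8450]
Step 9: x=[8.1008] v=[-3.8013]
Step 10: x=[7.7390] v=[-3.6183]
Step 11: x=[7.4087] v=[-3.3026]
Step 12: x=[7.1221] v=[-2.8658]
Step 13: x=[6.8897] v=[-2.3239]
Step 14: x=[6.7200] v=[-1.6968]
Step 15: x=[6.6193] v=[-1.0075]
Step 16: x=[6.5912] v=[-0.2812]
Step 17: x=[6.6367] v=[0.4554]
First v>=0 after going negative at step 17, time=1.7000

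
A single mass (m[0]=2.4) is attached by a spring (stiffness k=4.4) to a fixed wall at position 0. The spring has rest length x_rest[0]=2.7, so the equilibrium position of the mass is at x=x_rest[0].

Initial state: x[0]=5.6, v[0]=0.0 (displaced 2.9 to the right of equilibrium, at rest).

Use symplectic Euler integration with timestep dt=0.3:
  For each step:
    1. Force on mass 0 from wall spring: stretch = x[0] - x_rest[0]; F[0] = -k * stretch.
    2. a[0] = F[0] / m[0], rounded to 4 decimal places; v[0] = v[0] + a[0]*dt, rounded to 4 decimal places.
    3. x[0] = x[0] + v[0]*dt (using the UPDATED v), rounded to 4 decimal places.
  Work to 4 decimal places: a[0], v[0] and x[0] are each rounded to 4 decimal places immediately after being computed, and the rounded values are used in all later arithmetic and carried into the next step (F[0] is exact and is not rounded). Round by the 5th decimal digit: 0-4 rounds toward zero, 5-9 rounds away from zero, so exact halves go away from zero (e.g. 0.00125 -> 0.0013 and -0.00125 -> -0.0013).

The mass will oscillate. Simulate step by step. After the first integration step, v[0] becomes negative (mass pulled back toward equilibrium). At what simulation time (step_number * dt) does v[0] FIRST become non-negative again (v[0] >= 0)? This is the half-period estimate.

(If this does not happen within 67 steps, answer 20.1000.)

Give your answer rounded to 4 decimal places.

Answer: 2.4000

Derivation:
Step 0: x=[5.6000] v=[0.0000]
Step 1: x=[5.1215] v=[-1.5950]
Step 2: x=[4.2435] v=[-2.9268]
Step 3: x=[3.1108] v=[-3.7757]
Step 4: x=[1.9103] v=[-4.0016]
Step 5: x=[0.8401] v=[-3.5673]
Step 6: x=[0.0768] v=[-2.5444]
Step 7: x=[-0.2537] v=[-1.1016]
Step 8: x=[-0.0968] v=[0.5229]
First v>=0 after going negative at step 8, time=2.4000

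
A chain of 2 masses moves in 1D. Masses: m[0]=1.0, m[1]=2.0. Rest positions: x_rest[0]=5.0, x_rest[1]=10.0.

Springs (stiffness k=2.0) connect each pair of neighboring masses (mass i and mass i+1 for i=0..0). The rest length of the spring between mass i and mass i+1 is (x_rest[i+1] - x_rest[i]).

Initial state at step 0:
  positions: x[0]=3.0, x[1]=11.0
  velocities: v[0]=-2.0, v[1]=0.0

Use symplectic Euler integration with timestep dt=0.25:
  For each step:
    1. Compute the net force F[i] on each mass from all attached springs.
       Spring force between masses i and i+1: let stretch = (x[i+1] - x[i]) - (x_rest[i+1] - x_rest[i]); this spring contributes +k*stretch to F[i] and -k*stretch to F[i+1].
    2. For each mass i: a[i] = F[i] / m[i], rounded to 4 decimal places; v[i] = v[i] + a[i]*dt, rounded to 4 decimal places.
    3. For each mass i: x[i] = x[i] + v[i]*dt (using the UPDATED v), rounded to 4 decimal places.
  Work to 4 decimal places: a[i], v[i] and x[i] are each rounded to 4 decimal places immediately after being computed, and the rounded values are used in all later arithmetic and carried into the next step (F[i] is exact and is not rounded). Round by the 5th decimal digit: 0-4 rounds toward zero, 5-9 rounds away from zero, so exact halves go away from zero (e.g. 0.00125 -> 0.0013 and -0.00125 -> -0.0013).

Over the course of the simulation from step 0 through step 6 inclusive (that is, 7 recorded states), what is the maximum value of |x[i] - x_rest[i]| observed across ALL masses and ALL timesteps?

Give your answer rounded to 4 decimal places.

Answer: 2.1250

Derivation:
Step 0: x=[3.0000 11.0000] v=[-2.0000 0.0000]
Step 1: x=[2.8750 10.8125] v=[-0.5000 -0.7500]
Step 2: x=[3.1172 10.4414] v=[0.9688 -1.4844]
Step 3: x=[3.6499 9.9250] v=[2.1309 -2.0655]
Step 4: x=[4.3420 9.3289] v=[2.7685 -2.3843]
Step 5: x=[5.0325 8.7337] v=[2.7620 -2.3810]
Step 6: x=[5.5607 8.2196] v=[2.1126 -2.0563]
Max displacement = 2.1250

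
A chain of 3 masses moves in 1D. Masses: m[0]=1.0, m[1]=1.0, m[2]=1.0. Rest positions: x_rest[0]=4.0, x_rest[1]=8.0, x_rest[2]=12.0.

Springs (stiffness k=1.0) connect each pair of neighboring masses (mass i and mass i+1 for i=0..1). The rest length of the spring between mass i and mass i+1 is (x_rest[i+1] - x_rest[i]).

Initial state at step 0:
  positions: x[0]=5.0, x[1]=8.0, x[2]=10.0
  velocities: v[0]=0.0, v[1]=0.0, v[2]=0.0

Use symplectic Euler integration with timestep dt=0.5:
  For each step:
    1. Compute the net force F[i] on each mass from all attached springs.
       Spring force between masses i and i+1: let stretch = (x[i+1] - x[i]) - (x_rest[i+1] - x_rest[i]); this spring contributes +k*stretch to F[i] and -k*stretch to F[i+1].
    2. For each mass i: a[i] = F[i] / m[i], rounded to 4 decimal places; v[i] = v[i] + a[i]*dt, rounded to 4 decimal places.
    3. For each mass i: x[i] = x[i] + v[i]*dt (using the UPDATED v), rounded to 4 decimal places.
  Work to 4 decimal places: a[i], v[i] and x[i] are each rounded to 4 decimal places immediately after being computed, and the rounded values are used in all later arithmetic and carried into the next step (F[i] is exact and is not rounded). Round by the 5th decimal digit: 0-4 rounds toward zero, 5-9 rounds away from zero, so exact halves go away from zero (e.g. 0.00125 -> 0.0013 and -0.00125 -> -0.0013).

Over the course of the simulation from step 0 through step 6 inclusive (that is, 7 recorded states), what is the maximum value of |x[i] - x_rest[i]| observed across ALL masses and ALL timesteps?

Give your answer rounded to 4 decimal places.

Step 0: x=[5.0000 8.0000 10.0000] v=[0.0000 0.0000 0.0000]
Step 1: x=[4.7500 7.7500 10.5000] v=[-0.5000 -0.5000 1.0000]
Step 2: x=[4.2500 7.4375 11.3125] v=[-1.0000 -0.6250 1.6250]
Step 3: x=[3.5469 7.2969 12.1563] v=[-1.4063 -0.2813 1.6875]
Step 4: x=[2.7813 7.4336 12.7852] v=[-1.5313 0.2734 1.2578]
Step 5: x=[2.1787 7.7452 13.0762] v=[-1.2052 0.6231 0.5820]
Step 6: x=[1.9677 7.9979 13.0345] v=[-0.4220 0.5054 -0.0835]
Max displacement = 2.0323

Answer: 2.0323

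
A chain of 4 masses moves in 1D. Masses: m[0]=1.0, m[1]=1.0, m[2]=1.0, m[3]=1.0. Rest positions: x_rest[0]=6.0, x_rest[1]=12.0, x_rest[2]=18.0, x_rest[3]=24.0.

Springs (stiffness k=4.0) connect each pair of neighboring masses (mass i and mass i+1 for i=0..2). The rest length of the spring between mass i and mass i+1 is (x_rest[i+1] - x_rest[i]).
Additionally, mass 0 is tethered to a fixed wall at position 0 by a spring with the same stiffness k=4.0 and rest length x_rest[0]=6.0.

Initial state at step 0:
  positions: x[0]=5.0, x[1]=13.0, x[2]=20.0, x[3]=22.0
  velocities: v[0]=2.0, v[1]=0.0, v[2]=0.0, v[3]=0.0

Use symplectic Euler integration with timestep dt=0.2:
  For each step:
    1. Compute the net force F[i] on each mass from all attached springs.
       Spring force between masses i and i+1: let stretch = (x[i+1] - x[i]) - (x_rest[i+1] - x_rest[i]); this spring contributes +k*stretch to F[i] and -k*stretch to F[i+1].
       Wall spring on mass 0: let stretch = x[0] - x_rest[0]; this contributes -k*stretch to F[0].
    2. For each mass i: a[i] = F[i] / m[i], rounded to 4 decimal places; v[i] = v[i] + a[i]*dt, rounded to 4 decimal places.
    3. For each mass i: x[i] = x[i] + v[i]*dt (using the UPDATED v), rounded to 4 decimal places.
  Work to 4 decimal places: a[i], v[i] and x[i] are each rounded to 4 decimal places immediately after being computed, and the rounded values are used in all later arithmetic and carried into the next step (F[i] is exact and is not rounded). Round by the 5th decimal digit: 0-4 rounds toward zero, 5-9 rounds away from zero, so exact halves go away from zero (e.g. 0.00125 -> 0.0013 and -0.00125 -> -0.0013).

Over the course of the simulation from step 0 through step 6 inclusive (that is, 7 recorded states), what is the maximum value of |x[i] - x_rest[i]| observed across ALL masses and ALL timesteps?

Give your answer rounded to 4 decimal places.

Step 0: x=[5.0000 13.0000 20.0000 22.0000] v=[2.0000 0.0000 0.0000 0.0000]
Step 1: x=[5.8800 12.8400 19.2000 22.6400] v=[4.4000 -0.8000 -4.0000 3.2000]
Step 2: x=[6.9328 12.5840 17.9328 23.6896] v=[5.2640 -1.2800 -6.3360 5.2480]
Step 3: x=[7.7805 12.2796 16.7309 24.7781] v=[4.2387 -1.5219 -6.0096 5.4426]
Step 4: x=[8.1032 11.9676 16.1043 25.5391] v=[1.6136 -1.5601 -3.1329 3.8048]
Step 5: x=[7.7477 11.6991 16.3254 25.7505] v=[-1.7774 -1.3423 1.1056 1.0570]
Step 6: x=[6.7848 11.5386 17.3143 25.4139] v=[-4.8144 -0.8024 4.9446 -1.6831]
Max displacement = 2.1032

Answer: 2.1032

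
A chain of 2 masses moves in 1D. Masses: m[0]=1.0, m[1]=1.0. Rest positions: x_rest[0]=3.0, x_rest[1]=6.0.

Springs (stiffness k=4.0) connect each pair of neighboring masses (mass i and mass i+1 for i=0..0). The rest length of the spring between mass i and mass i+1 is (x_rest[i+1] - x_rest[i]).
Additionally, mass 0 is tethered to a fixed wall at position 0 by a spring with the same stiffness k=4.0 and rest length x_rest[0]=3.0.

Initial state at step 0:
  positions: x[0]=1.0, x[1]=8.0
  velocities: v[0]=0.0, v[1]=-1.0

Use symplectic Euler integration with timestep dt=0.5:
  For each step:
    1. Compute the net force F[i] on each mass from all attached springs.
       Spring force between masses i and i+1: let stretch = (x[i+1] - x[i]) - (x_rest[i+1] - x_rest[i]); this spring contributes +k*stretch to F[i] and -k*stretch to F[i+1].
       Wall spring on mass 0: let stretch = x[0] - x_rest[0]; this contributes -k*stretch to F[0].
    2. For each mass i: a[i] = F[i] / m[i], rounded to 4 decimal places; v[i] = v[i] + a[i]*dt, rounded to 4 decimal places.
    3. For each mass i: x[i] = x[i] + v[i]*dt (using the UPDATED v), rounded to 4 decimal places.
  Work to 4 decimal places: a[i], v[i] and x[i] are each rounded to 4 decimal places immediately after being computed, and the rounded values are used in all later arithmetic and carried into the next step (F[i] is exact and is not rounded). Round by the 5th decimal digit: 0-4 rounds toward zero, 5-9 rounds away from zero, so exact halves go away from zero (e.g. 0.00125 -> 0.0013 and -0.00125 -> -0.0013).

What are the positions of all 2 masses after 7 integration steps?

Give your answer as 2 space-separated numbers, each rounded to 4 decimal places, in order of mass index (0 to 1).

Step 0: x=[1.0000 8.0000] v=[0.0000 -1.0000]
Step 1: x=[7.0000 3.5000] v=[12.0000 -9.0000]
Step 2: x=[2.5000 5.5000] v=[-9.0000 4.0000]
Step 3: x=[-1.5000 7.5000] v=[-8.0000 4.0000]
Step 4: x=[5.0000 3.5000] v=[13.0000 -8.0000]
Step 5: x=[5.0000 4.0000] v=[0.0000 1.0000]
Step 6: x=[-1.0000 8.5000] v=[-12.0000 9.0000]
Step 7: x=[3.5000 6.5000] v=[9.0000 -4.0000]

Answer: 3.5000 6.5000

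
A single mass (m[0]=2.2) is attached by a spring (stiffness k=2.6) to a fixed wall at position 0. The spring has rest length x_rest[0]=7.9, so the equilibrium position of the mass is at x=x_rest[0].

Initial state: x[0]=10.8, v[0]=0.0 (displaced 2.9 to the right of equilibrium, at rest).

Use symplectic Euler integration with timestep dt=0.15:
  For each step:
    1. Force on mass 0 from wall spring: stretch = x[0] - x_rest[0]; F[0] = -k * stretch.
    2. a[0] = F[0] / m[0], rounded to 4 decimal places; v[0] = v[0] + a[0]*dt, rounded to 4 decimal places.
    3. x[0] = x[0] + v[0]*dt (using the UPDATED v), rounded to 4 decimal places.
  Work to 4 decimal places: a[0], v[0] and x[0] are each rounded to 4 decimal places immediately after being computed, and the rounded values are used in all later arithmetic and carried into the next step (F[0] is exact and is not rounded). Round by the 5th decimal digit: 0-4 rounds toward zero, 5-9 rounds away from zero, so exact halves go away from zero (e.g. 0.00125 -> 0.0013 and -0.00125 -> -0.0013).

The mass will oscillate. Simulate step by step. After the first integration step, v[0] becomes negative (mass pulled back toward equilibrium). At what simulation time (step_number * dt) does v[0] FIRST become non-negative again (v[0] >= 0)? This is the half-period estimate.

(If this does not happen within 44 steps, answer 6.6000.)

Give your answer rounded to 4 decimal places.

Step 0: x=[10.8000] v=[0.0000]
Step 1: x=[10.7229] v=[-0.5141]
Step 2: x=[10.5707] v=[-1.0145]
Step 3: x=[10.3475] v=[-1.4879]
Step 4: x=[10.0592] v=[-1.9218]
Step 5: x=[9.7135] v=[-2.3046]
Step 6: x=[9.3196] v=[-2.6261]
Step 7: x=[8.8879] v=[-2.8778]
Step 8: x=[8.4300] v=[-3.0529]
Step 9: x=[7.9580] v=[-3.1469]
Step 10: x=[7.4844] v=[-3.1572]
Step 11: x=[7.0219] v=[-3.0835]
Step 12: x=[6.5827] v=[-2.9278]
Step 13: x=[6.1786] v=[-2.6943]
Step 14: x=[5.8202] v=[-2.3891]
Step 15: x=[5.5171] v=[-2.0204]
Step 16: x=[5.2774] v=[-1.5980]
Step 17: x=[5.1074] v=[-1.1331]
Step 18: x=[5.0117] v=[-0.6381]
Step 19: x=[4.9928] v=[-0.1261]
Step 20: x=[5.0512] v=[0.3893]
First v>=0 after going negative at step 20, time=3.0000

Answer: 3.0000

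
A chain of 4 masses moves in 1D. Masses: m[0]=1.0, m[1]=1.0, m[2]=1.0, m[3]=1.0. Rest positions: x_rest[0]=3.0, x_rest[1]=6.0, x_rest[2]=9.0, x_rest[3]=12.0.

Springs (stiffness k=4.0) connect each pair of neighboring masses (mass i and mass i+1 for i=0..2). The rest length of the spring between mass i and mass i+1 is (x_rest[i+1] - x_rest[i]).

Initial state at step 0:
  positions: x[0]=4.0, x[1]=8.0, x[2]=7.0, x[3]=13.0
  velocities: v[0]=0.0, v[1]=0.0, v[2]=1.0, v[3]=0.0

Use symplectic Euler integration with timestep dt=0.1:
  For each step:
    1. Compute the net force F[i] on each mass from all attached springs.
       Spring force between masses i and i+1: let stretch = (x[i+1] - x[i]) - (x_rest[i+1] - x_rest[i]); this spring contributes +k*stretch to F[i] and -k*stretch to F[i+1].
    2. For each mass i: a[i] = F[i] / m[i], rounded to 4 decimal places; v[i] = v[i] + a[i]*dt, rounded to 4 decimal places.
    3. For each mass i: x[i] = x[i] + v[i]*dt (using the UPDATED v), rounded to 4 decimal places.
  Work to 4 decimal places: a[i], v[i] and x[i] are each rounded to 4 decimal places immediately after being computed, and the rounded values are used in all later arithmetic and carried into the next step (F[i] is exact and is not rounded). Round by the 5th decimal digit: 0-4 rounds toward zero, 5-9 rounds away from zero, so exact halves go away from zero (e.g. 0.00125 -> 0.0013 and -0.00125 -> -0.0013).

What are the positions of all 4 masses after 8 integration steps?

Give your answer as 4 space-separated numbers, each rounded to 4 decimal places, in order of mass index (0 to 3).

Answer: 4.0618 5.4214 11.8686 11.4486

Derivation:
Step 0: x=[4.0000 8.0000 7.0000 13.0000] v=[0.0000 0.0000 1.0000 0.0000]
Step 1: x=[4.0400 7.8000 7.3800 12.8800] v=[0.4000 -2.0000 3.8000 -1.2000]
Step 2: x=[4.1104 7.4328 7.9968 12.6600] v=[0.7040 -3.6720 6.1680 -2.2000]
Step 3: x=[4.1937 6.9553 8.7776 12.3735] v=[0.8330 -4.7754 7.8077 -2.8653]
Step 4: x=[4.2675 6.4402 9.6293 12.0631] v=[0.7376 -5.1511 8.5171 -3.1037]
Step 5: x=[4.3082 5.9658 10.4508 11.7754] v=[0.4067 -4.7445 8.2150 -2.8772]
Step 6: x=[4.2952 5.6045 11.1459 11.5547] v=[-0.1303 -3.6135 6.9508 -2.2070]
Step 7: x=[4.2145 5.4124 11.6357 11.4377] v=[-0.8066 -1.9207 4.8978 -1.1705]
Step 8: x=[4.0618 5.4214 11.8686 11.4486] v=[-1.5274 0.0895 2.3293 0.1087]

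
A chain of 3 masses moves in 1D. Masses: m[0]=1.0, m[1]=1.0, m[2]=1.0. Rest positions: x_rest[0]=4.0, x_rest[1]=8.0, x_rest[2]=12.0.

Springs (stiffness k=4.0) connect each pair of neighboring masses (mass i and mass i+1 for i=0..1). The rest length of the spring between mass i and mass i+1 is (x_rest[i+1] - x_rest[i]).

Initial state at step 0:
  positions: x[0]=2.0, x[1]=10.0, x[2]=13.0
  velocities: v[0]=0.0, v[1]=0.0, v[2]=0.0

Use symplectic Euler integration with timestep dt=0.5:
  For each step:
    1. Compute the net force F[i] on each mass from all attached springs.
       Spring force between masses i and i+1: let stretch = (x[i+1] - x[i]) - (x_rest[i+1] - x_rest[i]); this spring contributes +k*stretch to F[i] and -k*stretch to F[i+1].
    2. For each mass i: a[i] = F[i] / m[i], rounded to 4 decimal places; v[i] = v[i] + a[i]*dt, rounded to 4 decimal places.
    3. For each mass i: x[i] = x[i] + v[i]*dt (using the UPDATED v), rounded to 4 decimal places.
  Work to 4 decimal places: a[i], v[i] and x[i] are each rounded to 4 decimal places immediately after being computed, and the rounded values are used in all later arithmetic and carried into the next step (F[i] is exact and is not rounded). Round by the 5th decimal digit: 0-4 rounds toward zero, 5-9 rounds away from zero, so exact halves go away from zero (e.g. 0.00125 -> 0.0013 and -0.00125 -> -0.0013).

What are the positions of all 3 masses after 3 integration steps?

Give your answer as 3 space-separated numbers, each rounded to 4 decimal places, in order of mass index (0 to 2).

Answer: 5.0000 10.0000 10.0000

Derivation:
Step 0: x=[2.0000 10.0000 13.0000] v=[0.0000 0.0000 0.0000]
Step 1: x=[6.0000 5.0000 14.0000] v=[8.0000 -10.0000 2.0000]
Step 2: x=[5.0000 10.0000 10.0000] v=[-2.0000 10.0000 -8.0000]
Step 3: x=[5.0000 10.0000 10.0000] v=[0.0000 0.0000 0.0000]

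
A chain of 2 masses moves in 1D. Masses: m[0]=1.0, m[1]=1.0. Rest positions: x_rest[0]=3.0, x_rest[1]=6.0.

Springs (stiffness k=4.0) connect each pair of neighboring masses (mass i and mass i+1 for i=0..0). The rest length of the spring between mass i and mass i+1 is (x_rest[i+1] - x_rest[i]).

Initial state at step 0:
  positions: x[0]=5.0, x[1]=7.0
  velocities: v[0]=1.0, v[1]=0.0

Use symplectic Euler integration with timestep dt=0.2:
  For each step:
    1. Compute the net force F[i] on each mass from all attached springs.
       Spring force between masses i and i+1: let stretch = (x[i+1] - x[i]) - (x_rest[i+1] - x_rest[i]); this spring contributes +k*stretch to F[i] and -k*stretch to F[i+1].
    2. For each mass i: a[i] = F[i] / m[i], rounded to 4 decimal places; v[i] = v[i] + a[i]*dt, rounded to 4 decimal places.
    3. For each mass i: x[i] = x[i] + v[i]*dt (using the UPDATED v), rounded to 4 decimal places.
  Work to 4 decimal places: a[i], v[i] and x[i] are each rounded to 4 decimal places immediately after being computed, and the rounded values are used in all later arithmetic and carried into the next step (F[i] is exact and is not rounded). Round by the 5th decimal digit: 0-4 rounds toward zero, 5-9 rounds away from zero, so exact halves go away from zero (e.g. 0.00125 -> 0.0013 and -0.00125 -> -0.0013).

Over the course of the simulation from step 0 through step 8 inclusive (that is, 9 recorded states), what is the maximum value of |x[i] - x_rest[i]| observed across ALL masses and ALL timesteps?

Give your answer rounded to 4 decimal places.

Step 0: x=[5.0000 7.0000] v=[1.0000 0.0000]
Step 1: x=[5.0400 7.1600] v=[0.2000 0.8000]
Step 2: x=[4.9392 7.4608] v=[-0.5040 1.5040]
Step 3: x=[4.7619 7.8381] v=[-0.8867 1.8867]
Step 4: x=[4.5968 8.2032] v=[-0.8257 1.8257]
Step 5: x=[4.5287 8.4713] v=[-0.3406 1.3406]
Step 6: x=[4.6114 8.5886] v=[0.4135 0.5865]
Step 7: x=[4.8505 8.5495] v=[1.1953 -0.1953]
Step 8: x=[5.2014 8.3986] v=[1.7545 -0.7545]
Max displacement = 2.5886

Answer: 2.5886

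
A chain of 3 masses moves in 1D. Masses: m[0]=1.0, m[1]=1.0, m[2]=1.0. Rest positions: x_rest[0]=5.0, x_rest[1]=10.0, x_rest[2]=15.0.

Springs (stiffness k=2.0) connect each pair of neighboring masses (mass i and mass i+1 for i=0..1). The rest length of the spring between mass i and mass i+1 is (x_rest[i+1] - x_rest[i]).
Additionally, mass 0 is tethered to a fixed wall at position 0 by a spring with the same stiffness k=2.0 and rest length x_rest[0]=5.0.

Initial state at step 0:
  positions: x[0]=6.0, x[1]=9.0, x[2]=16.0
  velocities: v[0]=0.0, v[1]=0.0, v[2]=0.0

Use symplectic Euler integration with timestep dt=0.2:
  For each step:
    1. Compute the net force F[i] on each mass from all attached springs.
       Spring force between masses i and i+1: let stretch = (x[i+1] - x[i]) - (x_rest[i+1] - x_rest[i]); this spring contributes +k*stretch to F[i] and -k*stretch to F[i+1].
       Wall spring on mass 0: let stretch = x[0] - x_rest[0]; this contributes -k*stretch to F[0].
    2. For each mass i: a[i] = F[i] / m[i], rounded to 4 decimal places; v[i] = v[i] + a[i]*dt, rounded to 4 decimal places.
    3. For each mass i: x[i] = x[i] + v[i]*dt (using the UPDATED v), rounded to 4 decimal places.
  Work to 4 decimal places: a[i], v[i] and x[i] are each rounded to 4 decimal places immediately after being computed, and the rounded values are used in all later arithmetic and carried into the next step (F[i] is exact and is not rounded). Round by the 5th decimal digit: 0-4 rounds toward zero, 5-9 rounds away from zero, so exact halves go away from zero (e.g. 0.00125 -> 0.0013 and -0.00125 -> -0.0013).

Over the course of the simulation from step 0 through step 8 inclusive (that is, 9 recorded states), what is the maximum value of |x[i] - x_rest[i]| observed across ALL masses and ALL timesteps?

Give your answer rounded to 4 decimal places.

Step 0: x=[6.0000 9.0000 16.0000] v=[0.0000 0.0000 0.0000]
Step 1: x=[5.7600 9.3200 15.8400] v=[-1.2000 1.6000 -0.8000]
Step 2: x=[5.3440 9.8768 15.5584] v=[-2.0800 2.7840 -1.4080]
Step 3: x=[4.8631 10.5255 15.2223] v=[-2.4045 3.2435 -1.6806]
Step 4: x=[4.4461 11.0970 14.9104] v=[-2.0848 2.8573 -1.5593]
Step 5: x=[4.2055 11.4415 14.6935] v=[-1.2029 1.7223 -1.0847]
Step 6: x=[4.2074 11.4672 14.6164] v=[0.0093 0.1287 -0.3855]
Step 7: x=[4.4535 11.1641 14.6874] v=[1.2303 -1.5155 0.3548]
Step 8: x=[4.8801 10.6060 14.8765] v=[2.1331 -2.7904 0.9455]
Max displacement = 1.4672

Answer: 1.4672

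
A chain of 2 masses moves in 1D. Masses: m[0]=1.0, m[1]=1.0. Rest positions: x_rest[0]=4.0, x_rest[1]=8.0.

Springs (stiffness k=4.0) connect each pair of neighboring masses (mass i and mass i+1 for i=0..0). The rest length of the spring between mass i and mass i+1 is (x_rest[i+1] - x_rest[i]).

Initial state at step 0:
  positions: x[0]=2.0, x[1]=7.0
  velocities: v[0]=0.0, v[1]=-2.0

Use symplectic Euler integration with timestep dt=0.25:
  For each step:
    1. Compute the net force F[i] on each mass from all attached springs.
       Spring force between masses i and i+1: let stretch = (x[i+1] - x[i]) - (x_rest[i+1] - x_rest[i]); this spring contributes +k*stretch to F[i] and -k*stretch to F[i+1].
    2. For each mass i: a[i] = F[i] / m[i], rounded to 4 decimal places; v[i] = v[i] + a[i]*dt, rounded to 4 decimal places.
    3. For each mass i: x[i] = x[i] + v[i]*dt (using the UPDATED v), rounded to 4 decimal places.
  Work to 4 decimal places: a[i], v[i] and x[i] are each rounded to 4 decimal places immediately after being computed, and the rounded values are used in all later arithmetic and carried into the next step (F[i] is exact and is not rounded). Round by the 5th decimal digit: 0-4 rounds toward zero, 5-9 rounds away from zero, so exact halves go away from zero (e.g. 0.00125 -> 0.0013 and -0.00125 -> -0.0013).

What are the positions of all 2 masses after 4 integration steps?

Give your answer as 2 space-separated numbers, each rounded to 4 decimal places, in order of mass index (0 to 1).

Step 0: x=[2.0000 7.0000] v=[0.0000 -2.0000]
Step 1: x=[2.2500 6.2500] v=[1.0000 -3.0000]
Step 2: x=[2.5000 5.5000] v=[1.0000 -3.0000]
Step 3: x=[2.5000 5.0000] v=[0.0000 -2.0000]
Step 4: x=[2.1250 4.8750] v=[-1.5000 -0.5000]

Answer: 2.1250 4.8750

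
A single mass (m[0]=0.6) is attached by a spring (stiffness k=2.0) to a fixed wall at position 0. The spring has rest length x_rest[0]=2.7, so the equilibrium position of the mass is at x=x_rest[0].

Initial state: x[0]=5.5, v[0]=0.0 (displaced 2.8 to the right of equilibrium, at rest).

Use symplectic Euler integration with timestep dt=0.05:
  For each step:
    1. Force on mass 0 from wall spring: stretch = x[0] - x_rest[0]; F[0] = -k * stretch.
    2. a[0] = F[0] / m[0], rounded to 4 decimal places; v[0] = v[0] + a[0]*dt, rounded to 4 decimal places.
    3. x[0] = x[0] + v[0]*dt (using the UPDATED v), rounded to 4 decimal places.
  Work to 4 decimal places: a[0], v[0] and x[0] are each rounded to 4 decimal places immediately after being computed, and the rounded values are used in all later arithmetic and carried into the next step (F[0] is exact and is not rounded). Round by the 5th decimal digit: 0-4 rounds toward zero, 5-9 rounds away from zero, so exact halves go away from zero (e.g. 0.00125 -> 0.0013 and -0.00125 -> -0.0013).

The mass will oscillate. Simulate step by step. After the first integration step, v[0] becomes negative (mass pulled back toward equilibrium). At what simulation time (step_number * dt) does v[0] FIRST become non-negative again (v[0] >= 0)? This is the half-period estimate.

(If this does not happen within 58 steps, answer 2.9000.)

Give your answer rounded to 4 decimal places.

Step 0: x=[5.5000] v=[0.0000]
Step 1: x=[5.4767] v=[-0.4667]
Step 2: x=[5.4302] v=[-0.9295]
Step 3: x=[5.3610] v=[-1.3845]
Step 4: x=[5.2696] v=[-1.8280]
Step 5: x=[5.1568] v=[-2.2563]
Step 6: x=[5.0235] v=[-2.6658]
Step 7: x=[4.8708] v=[-3.0531]
Step 8: x=[4.7001] v=[-3.4149]
Step 9: x=[4.5127] v=[-3.7483]
Step 10: x=[4.3102] v=[-4.0504]
Step 11: x=[4.0943] v=[-4.3188]
Step 12: x=[3.8667] v=[-4.5512]
Step 13: x=[3.6294] v=[-4.7457]
Step 14: x=[3.3844] v=[-4.9006]
Step 15: x=[3.1337] v=[-5.0147]
Step 16: x=[2.8794] v=[-5.0870]
Step 17: x=[2.6236] v=[-5.1169]
Step 18: x=[2.3684] v=[-5.1042]
Step 19: x=[2.1160] v=[-5.0489]
Step 20: x=[1.8684] v=[-4.9516]
Step 21: x=[1.6278] v=[-4.8130]
Step 22: x=[1.3961] v=[-4.6343]
Step 23: x=[1.1753] v=[-4.4170]
Step 24: x=[0.9672] v=[-4.1629]
Step 25: x=[0.7735] v=[-3.8741]
Step 26: x=[0.5959] v=[-3.5530]
Step 27: x=[0.4358] v=[-3.2023]
Step 28: x=[0.2946] v=[-2.8249]
Step 29: x=[0.1734] v=[-2.4240]
Step 30: x=[0.0733] v=[-2.0029]
Step 31: x=[-0.0050] v=[-1.5651]
Step 32: x=[-0.0607] v=[-1.1143]
Step 33: x=[-0.0934] v=[-0.6542]
Step 34: x=[-0.1028] v=[-0.1886]
Step 35: x=[-0.0889] v=[0.2785]
First v>=0 after going negative at step 35, time=1.7500

Answer: 1.7500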